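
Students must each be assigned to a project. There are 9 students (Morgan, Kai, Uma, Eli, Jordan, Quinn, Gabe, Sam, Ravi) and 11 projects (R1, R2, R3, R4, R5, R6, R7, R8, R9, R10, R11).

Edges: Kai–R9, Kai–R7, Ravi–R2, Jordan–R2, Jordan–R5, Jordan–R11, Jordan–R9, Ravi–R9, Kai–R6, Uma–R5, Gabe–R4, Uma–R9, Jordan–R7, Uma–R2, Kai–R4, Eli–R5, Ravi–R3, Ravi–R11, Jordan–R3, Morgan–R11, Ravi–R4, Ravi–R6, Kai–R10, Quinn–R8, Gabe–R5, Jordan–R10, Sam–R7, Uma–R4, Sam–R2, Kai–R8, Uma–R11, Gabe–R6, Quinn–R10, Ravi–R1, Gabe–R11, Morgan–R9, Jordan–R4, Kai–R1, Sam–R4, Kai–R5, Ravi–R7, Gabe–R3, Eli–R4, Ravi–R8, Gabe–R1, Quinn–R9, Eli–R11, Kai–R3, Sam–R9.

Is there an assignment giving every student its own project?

Yes

A valid assignment of size 9: Morgan-R11, Kai-R6, Uma-R4, Eli-R5, Jordan-R2, Quinn-R8, Gabe-R3, Sam-R7, Ravi-R9.
Every student is matched, so this matching saturates all of them.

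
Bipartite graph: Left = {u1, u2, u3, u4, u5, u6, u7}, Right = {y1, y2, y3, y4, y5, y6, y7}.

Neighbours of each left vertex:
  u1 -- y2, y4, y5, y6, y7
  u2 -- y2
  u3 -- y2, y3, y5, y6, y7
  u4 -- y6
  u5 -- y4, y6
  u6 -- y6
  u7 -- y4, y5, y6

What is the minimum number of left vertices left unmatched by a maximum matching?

1

For example, pair u1→y7, u2→y2, u3→y3, u4→y6, u5→y4, u7→y5.
The set {u4, u6} has only 1 neighbour ({y6}), so by Hall's theorem at most 6 of the 7 left vertices can be matched.
That matches 6 of the 7, leaving 1 unmatched; no matching can do better.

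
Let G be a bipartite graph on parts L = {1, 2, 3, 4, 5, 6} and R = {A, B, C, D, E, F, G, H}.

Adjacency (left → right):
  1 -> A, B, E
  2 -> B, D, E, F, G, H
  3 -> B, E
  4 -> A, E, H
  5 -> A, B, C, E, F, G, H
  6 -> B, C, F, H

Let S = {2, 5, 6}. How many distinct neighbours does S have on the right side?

8

The union of neighbours of {2, 5, 6} is {A, B, C, D, E, F, G, H}, which has 8 elements.
Since |N(S)| = 8 ≥ |S| = 3, Hall's condition holds for this subset.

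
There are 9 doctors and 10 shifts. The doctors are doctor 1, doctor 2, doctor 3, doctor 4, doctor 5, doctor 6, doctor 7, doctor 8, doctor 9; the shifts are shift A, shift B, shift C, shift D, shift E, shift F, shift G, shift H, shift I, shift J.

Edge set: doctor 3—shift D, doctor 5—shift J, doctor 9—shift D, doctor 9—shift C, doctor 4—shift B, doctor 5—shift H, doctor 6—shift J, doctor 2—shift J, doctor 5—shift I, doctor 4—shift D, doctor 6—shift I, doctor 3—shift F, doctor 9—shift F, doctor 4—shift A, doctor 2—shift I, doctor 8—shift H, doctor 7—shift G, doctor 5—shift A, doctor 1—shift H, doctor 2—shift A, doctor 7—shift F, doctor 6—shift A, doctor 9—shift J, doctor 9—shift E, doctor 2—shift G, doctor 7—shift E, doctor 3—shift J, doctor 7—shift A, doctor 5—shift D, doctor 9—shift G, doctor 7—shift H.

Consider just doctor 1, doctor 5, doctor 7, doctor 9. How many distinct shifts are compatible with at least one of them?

9

The union of neighbours of {doctor 1, doctor 5, doctor 7, doctor 9} is {shift A, shift C, shift D, shift E, shift F, shift G, shift H, shift I, shift J}, which has 9 elements.
Since |N(S)| = 9 ≥ |S| = 4, Hall's condition holds for this subset.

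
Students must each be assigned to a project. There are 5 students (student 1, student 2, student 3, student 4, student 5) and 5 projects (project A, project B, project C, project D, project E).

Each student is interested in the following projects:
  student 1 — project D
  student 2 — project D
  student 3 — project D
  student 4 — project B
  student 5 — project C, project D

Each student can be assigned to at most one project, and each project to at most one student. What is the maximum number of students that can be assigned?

One maximum matching: student 1-project D, student 4-project B, student 5-project C.
The set {student 1, student 2, student 3} has only 1 neighbour ({project D}), so by Hall's theorem at most 3 of the 5 students can be matched.

3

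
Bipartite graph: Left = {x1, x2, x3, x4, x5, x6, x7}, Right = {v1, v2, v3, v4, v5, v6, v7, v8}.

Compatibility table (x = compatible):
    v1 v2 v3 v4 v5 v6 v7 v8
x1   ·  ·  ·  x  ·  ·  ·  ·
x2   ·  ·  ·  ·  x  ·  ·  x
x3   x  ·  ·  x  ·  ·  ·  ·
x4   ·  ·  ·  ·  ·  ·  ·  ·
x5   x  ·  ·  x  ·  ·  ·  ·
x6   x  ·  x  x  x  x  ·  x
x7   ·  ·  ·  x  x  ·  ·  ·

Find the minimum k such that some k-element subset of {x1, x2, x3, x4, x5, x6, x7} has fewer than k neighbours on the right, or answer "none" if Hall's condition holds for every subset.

1

Take S = {x4}. Its neighbourhood is {}, so |N(S)| = 0 < |S| = 1.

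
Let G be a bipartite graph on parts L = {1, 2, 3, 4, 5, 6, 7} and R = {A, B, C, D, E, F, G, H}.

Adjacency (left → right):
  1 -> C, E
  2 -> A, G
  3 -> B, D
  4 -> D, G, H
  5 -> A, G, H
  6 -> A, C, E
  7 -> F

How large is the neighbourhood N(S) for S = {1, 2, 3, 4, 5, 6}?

The union of neighbours of {1, 2, 3, 4, 5, 6} is {A, B, C, D, E, G, H}, which has 7 elements.
Since |N(S)| = 7 ≥ |S| = 6, Hall's condition holds for this subset.

7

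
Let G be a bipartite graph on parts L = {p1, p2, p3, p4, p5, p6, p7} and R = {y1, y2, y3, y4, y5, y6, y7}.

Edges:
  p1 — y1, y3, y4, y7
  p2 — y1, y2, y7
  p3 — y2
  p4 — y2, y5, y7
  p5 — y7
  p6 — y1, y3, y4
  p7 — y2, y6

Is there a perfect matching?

Yes

For example, pair p1–y4, p2–y1, p3–y2, p4–y5, p5–y7, p6–y3, p7–y6.
Every left vertex is matched, so this is a perfect matching.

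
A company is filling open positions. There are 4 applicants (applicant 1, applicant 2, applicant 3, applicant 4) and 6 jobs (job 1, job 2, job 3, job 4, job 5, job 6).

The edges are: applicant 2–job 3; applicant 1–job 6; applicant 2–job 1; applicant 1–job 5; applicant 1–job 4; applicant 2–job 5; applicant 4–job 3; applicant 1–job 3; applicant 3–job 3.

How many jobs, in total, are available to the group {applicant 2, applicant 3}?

3

The union of neighbours of {applicant 2, applicant 3} is {job 1, job 3, job 5}, which has 3 elements.
Since |N(S)| = 3 ≥ |S| = 2, Hall's condition holds for this subset.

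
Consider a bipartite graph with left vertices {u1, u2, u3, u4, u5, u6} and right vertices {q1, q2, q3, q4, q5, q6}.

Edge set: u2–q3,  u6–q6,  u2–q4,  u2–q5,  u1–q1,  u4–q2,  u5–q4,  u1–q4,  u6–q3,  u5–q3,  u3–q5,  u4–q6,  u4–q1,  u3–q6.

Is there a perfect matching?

For example, pair u1→q1, u2→q4, u3→q5, u4→q2, u5→q3, u6→q6.
Every left vertex is matched, so this is a perfect matching.

Yes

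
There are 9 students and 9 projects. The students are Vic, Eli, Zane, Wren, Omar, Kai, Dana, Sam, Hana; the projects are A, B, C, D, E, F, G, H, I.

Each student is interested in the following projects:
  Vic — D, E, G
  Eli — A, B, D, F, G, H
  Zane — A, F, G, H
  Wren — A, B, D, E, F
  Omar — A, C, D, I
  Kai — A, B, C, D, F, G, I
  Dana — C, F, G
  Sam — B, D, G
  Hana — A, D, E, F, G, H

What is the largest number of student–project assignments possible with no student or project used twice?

A valid assignment of size 9: Vic-D, Eli-H, Zane-F, Wren-E, Omar-I, Kai-A, Dana-C, Sam-B, Hana-G.
This saturates every student, so 9 is the maximum.

9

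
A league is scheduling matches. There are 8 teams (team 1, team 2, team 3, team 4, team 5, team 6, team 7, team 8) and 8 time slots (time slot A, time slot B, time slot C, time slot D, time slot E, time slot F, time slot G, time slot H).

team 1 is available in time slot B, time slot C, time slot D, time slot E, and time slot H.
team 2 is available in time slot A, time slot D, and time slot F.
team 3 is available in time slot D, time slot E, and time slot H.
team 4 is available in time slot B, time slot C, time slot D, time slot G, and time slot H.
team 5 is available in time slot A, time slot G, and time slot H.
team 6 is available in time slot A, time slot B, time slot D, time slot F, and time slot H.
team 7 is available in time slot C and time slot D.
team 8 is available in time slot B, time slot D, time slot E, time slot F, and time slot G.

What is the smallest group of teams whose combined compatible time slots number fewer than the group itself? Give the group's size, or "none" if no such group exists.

A matching saturating every team exists, for instance team 1→time slot C, team 2→time slot F, team 3→time slot H, team 4→time slot G, team 5→time slot A, team 6→time slot B, team 7→time slot D, team 8→time slot E.
By Hall's marriage theorem, this means |N(S)| ≥ |S| for every subset S, so no violating subset exists.

none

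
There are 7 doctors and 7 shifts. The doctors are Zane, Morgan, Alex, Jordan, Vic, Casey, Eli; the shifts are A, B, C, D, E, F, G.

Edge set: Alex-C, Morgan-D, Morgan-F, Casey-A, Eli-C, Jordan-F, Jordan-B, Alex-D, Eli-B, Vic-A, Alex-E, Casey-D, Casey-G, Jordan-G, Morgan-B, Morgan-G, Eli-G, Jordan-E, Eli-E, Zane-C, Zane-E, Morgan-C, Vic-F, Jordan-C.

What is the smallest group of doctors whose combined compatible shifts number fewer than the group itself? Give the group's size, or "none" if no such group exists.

none

A matching saturating every doctor exists, for instance Zane→C, Morgan→G, Alex→E, Jordan→F, Vic→A, Casey→D, Eli→B.
By Hall's marriage theorem, this means |N(S)| ≥ |S| for every subset S, so no violating subset exists.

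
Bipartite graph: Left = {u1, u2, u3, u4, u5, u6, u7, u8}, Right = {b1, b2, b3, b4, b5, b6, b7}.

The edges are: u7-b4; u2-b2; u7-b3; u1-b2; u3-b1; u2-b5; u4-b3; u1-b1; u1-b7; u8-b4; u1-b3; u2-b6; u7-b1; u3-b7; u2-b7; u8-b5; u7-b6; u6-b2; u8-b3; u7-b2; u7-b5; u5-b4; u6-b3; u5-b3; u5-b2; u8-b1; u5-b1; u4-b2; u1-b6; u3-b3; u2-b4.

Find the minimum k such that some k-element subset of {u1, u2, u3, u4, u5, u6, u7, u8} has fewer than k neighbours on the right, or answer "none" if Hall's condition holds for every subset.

Take S = {u1, u2, u3, u4, u5, u6, u7, u8}. Its neighbourhood is {b1, b2, b3, b4, b5, b6, b7}, so |N(S)| = 7 < |S| = 8.
Every subset of size less than 8 has at least as many neighbours as members, so 8 is the minimum.

8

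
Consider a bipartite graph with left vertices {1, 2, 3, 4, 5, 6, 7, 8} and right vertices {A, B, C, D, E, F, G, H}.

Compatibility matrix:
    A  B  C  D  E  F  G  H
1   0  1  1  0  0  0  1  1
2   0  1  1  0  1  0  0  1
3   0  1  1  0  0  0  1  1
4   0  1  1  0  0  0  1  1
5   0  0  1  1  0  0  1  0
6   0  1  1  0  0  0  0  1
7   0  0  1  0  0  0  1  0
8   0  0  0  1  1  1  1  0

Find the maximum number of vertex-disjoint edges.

One maximum matching: 1–C, 2–E, 3–H, 4–G, 5–D, 6–B, 8–F.
The set {1, 3, 4, 6, 7} has only 4 neighbours ({B, C, G, H}), so by Hall's theorem at most 7 of the 8 left vertices can be matched.

7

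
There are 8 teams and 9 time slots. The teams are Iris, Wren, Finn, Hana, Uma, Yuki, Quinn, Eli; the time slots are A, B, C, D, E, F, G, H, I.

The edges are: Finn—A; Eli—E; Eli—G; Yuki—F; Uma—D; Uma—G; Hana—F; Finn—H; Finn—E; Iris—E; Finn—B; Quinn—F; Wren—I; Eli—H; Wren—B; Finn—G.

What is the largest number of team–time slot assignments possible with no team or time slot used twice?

A valid assignment of size 6: Iris→E, Wren→B, Finn→A, Hana→F, Uma→D, Eli→G.
The set {Hana, Yuki, Quinn} has only 1 neighbour ({F}), so by Hall's theorem at most 6 of the 8 teams can be matched.

6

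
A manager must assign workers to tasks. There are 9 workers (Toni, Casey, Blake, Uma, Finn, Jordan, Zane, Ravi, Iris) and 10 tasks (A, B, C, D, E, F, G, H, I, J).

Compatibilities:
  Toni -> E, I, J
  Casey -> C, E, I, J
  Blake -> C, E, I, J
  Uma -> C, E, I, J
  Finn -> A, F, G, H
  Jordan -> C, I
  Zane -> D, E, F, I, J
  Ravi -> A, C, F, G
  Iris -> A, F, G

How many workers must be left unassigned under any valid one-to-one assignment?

One maximum matching: Toni–I, Casey–C, Blake–J, Uma–E, Finn–H, Zane–D, Ravi–G, Iris–F.
The set {Toni, Casey, Blake, Uma, Jordan} has only 4 neighbours ({C, E, I, J}), so by Hall's theorem at most 8 of the 9 workers can be matched.
That matches 8 of the 9, leaving 1 unmatched; no matching can do better.

1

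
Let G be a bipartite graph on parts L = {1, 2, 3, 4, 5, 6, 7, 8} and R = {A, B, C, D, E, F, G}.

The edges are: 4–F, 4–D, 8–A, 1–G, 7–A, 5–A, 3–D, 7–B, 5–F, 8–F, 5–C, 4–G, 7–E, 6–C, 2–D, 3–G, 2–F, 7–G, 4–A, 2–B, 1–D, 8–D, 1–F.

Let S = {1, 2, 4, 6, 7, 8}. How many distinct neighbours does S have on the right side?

7

The union of neighbours of {1, 2, 4, 6, 7, 8} is {A, B, C, D, E, F, G}, which has 7 elements.
Since |N(S)| = 7 ≥ |S| = 6, Hall's condition holds for this subset.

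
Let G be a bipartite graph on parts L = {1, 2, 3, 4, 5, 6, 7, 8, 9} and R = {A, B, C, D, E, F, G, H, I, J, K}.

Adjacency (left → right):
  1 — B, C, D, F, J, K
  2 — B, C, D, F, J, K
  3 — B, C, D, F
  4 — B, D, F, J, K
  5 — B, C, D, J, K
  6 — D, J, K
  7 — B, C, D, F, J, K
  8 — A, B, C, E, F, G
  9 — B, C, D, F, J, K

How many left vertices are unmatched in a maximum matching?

A valid assignment of size 7: 1→D, 2→F, 3→C, 4→B, 5→K, 6→J, 8→G.
The set {1, 2, 3, 4, 5, 6, 7, 9} has only 6 neighbours ({B, C, D, F, J, K}), so by Hall's theorem at most 7 of the 9 left vertices can be matched.
That matches 7 of the 9, leaving 2 unmatched; no matching can do better.

2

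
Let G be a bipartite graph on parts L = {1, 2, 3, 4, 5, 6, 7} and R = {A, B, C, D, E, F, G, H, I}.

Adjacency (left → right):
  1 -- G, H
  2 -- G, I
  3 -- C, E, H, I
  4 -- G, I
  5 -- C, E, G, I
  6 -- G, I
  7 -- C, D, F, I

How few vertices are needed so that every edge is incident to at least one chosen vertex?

The 6 edges 1–H, 2–I, 3–C, 4–G, 5–E, 7–F form a matching, so any vertex cover needs at least 6 vertices (one per matched edge).
Conversely {1, 3, 5, 7, G, I} meets every edge and has exactly 6 vertices, so 6 is optimal.

6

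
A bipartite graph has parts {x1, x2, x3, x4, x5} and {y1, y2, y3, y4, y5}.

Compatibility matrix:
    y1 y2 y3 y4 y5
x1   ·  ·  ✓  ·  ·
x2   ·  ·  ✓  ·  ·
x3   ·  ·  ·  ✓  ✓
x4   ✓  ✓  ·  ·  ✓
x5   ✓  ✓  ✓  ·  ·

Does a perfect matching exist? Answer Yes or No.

No

The set {x1, x2} has only 1 neighbour ({y3}), so by Hall's theorem at most 4 of the 5 left vertices can be matched.
Hence no matching covers every left vertex.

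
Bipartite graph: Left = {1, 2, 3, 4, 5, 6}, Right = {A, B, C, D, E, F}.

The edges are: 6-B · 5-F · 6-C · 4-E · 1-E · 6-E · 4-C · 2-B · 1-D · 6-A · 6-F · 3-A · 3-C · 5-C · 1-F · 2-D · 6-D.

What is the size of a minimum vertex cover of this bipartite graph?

{1, 2, 3, 4, 5, 6} is a vertex cover of size 6: every edge has an endpoint in this set.
No smaller cover exists because 1–D, 2–B, 3–C, 4–E, 5–F, 6–A is a matching of size 6, and a cover must include an endpoint of each of these disjoint edges (König's theorem).

6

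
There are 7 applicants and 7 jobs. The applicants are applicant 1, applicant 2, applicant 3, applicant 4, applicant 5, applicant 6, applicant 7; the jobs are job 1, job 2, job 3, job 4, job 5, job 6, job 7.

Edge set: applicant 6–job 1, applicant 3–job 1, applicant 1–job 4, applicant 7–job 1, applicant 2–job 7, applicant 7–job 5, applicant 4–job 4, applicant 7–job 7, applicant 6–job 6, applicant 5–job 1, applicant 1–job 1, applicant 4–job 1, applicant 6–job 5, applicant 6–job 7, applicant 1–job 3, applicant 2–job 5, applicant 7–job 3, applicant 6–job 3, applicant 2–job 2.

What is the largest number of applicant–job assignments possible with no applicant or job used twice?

One maximum matching: applicant 1-job 3, applicant 2-job 2, applicant 3-job 1, applicant 4-job 4, applicant 6-job 7, applicant 7-job 5.
The set {applicant 3, applicant 5} has only 1 neighbour ({job 1}), so by Hall's theorem at most 6 of the 7 applicants can be matched.

6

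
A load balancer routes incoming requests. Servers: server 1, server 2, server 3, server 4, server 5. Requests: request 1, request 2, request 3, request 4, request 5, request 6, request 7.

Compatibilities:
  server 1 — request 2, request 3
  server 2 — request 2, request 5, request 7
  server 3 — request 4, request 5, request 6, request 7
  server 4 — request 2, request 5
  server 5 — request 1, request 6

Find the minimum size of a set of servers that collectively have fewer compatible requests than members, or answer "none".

none

A matching saturating every server exists, for instance server 1→request 3, server 2→request 5, server 3→request 7, server 4→request 2, server 5→request 6.
By Hall's marriage theorem, this means |N(S)| ≥ |S| for every subset S, so no violating subset exists.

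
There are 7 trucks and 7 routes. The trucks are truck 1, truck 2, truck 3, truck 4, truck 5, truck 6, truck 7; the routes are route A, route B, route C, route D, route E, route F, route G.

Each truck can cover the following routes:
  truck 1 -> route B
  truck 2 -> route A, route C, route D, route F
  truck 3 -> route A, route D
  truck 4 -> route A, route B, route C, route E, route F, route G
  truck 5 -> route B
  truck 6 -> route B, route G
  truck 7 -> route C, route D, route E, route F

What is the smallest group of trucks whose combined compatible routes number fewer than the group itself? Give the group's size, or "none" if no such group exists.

2

Take S = {truck 1, truck 5}. Its neighbourhood is {route B}, so |N(S)| = 1 < |S| = 2.
No single vertex violates Hall's condition since each has at least one neighbour, so 2 is the minimum.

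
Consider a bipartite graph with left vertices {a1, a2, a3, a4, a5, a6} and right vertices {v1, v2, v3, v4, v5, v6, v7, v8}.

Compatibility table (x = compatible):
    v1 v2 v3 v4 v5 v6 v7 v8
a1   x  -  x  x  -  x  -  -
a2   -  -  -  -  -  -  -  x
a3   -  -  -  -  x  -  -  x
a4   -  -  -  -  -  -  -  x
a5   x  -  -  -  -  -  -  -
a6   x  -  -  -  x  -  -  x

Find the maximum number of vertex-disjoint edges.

A valid assignment of size 4: a1→v6, a2→v8, a3→v5, a5→v1.
The set {a2, a3, a4, a5, a6} has only 3 neighbours ({v1, v5, v8}), so by Hall's theorem at most 4 of the 6 left vertices can be matched.

4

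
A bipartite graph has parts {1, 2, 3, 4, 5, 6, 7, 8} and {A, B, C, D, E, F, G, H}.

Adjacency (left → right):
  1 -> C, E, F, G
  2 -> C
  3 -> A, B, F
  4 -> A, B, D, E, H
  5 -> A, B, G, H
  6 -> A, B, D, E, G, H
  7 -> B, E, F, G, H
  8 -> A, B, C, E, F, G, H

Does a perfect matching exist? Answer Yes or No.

Yes

For example, pair 1-F, 2-C, 3-B, 4-A, 5-H, 6-D, 7-E, 8-G.
Every left vertex is matched, so this is a perfect matching.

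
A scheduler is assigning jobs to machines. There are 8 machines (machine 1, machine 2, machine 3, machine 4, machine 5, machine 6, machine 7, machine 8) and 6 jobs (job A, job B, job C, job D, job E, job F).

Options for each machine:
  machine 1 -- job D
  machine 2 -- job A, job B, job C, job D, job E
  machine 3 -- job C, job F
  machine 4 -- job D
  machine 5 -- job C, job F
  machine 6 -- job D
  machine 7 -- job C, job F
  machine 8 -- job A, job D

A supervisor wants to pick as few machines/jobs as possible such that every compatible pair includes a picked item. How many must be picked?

{machine 2, machine 8, job C, job D, job F} is a vertex cover of size 5: every edge has an endpoint in this set.
No smaller cover exists because machine 1–job D, machine 2–job B, machine 3–job C, machine 5–job F, machine 8–job A is a matching of size 5, and a cover must include an endpoint of each of these disjoint edges (König's theorem).

5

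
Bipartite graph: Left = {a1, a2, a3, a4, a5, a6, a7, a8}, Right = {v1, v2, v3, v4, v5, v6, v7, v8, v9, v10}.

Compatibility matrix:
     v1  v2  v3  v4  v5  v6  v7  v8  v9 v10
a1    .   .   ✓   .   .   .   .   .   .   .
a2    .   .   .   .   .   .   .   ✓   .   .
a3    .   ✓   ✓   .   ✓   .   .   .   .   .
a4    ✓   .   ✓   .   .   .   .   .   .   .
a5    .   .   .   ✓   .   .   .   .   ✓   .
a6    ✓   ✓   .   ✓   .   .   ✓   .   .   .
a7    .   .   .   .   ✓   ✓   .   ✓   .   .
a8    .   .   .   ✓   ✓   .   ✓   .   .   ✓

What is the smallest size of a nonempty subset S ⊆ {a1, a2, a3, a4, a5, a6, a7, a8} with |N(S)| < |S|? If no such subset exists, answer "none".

A matching saturating every left vertex exists, for instance a1→v3, a2→v8, a3→v5, a4→v1, a5→v4, a6→v2, a7→v6, a8→v10.
By Hall's marriage theorem, this means |N(S)| ≥ |S| for every subset S, so no violating subset exists.

none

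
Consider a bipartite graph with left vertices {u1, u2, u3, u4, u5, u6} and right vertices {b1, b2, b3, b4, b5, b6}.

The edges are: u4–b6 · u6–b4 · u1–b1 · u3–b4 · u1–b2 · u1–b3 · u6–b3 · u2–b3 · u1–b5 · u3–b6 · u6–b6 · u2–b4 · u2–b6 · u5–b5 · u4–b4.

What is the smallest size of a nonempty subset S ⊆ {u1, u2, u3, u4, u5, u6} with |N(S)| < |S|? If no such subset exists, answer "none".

4

Take S = {u2, u3, u4, u6}. Its neighbourhood is {b3, b4, b6}, so |N(S)| = 3 < |S| = 4.
Every subset of size less than 4 has at least as many neighbours as members, so 4 is the minimum.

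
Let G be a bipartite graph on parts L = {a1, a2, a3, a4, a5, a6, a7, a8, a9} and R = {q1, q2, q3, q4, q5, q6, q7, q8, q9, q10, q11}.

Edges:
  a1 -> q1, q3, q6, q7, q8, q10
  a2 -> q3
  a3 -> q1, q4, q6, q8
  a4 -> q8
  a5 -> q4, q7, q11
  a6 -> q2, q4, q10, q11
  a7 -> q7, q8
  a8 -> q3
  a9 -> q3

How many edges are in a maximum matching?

7

A valid assignment of size 7: a1-q6, a2-q3, a3-q4, a4-q8, a5-q11, a6-q2, a7-q7.
The set {a2, a8, a9} has only 1 neighbour ({q3}), so by Hall's theorem at most 7 of the 9 left vertices can be matched.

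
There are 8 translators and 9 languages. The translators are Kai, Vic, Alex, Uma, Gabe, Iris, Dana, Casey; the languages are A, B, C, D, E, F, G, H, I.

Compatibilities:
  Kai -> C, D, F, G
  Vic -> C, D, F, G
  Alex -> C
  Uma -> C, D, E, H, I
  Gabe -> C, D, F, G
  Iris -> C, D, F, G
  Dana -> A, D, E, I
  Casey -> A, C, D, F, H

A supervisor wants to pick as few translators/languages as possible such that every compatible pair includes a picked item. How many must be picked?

{Uma, Dana, Casey, C, D, F, G} is a vertex cover of size 7: every edge has an endpoint in this set.
No smaller cover exists because Kai–D, Vic–G, Alex–C, Uma–E, Gabe–F, Dana–I, Casey–A is a matching of size 7, and a cover must include an endpoint of each of these disjoint edges (König's theorem).

7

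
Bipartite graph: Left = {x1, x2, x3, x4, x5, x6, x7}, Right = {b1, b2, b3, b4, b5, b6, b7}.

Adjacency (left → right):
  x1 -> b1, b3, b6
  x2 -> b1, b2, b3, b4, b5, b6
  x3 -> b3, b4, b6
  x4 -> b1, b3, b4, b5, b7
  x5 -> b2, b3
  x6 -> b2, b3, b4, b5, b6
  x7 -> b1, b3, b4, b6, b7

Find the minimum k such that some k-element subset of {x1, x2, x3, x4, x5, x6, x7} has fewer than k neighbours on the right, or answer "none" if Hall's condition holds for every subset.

A matching saturating every left vertex exists, for instance x1→b3, x2→b5, x3→b4, x4→b1, x5→b2, x6→b6, x7→b7.
By Hall's marriage theorem, this means |N(S)| ≥ |S| for every subset S, so no violating subset exists.

none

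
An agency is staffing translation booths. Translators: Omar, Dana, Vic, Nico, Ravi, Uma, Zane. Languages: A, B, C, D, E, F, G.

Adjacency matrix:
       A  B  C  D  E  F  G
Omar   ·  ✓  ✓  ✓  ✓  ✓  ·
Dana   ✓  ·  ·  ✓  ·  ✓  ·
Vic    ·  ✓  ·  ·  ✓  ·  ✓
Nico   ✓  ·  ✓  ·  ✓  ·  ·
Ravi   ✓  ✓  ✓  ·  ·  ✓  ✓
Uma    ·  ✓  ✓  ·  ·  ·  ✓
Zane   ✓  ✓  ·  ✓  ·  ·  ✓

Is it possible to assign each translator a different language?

Yes

For example, pair Omar–F, Dana–D, Vic–G, Nico–E, Ravi–A, Uma–C, Zane–B.
All 7 translators are covered.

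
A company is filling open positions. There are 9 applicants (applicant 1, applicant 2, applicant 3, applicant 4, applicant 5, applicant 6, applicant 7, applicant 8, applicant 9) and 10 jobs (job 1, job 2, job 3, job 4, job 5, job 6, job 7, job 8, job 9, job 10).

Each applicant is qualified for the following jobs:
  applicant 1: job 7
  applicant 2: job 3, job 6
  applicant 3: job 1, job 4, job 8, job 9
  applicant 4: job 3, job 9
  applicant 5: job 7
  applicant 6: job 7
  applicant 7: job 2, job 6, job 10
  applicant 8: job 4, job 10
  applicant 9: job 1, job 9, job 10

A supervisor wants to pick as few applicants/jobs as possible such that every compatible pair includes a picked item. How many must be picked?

{applicant 2, applicant 3, applicant 4, applicant 7, applicant 8, applicant 9, job 7} is a vertex cover of size 7: every edge has an endpoint in this set.
No smaller cover exists because applicant 1–job 7, applicant 2–job 6, applicant 3–job 1, applicant 4–job 3, applicant 7–job 2, applicant 8–job 4, applicant 9–job 9 is a matching of size 7, and a cover must include an endpoint of each of these disjoint edges (König's theorem).

7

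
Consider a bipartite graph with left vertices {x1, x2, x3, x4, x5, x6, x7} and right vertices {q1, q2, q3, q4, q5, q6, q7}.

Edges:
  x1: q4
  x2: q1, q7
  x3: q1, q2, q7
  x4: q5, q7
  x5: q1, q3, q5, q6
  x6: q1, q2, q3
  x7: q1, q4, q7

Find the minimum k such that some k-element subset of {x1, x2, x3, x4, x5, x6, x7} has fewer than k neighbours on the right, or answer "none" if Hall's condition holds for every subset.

none

A matching saturating every left vertex exists, for instance x1→q4, x2→q1, x3→q2, x4→q5, x5→q6, x6→q3, x7→q7.
By Hall's marriage theorem, this means |N(S)| ≥ |S| for every subset S, so no violating subset exists.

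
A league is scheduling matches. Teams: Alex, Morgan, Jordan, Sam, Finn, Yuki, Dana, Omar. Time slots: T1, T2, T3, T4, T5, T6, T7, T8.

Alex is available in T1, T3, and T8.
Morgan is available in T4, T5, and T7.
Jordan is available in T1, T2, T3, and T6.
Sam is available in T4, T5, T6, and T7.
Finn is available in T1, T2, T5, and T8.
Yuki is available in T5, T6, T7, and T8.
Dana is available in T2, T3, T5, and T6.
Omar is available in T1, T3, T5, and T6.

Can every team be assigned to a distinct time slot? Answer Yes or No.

A valid assignment of size 8: Alex-T3, Morgan-T4, Jordan-T2, Sam-T7, Finn-T1, Yuki-T8, Dana-T6, Omar-T5.
All 8 teams are covered.

Yes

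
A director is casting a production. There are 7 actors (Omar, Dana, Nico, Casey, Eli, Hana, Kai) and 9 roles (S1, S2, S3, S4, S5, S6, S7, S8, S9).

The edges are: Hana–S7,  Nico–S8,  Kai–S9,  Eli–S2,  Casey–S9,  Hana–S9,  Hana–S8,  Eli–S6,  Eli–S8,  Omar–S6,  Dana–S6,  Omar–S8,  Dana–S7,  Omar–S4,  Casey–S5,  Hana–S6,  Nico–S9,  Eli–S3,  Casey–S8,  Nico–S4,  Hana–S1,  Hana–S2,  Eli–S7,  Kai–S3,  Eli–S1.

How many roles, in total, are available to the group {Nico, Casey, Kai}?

The union of neighbours of {Nico, Casey, Kai} is {S3, S4, S5, S8, S9}, which has 5 elements.
Since |N(S)| = 5 ≥ |S| = 3, Hall's condition holds for this subset.

5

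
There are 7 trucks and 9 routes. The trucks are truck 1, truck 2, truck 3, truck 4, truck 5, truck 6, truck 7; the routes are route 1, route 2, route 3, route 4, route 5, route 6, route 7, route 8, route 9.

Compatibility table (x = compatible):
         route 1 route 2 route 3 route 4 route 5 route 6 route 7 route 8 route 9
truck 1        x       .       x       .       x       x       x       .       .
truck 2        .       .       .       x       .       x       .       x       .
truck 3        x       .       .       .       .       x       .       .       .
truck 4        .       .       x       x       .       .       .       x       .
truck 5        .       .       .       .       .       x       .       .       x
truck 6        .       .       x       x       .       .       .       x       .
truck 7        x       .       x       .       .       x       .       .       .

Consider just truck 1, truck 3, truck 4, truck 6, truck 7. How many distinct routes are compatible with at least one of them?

The union of neighbours of {truck 1, truck 3, truck 4, truck 6, truck 7} is {route 1, route 3, route 4, route 5, route 6, route 7, route 8}, which has 7 elements.
Since |N(S)| = 7 ≥ |S| = 5, Hall's condition holds for this subset.

7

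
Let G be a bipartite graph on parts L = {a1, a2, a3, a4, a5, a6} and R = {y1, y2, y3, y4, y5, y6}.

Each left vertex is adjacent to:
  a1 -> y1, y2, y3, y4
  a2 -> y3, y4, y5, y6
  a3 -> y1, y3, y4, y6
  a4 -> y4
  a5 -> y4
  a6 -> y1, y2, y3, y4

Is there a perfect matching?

No

The set {a4, a5} has only 1 neighbour ({y4}), so by Hall's theorem at most 5 of the 6 left vertices can be matched.
Hence no matching covers every left vertex.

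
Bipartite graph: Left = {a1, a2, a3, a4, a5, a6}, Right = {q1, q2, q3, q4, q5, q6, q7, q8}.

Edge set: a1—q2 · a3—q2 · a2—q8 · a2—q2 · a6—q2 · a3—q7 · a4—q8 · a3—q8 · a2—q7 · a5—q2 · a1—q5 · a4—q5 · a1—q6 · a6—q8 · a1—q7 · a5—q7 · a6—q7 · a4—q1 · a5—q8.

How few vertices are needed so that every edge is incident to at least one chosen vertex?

A maximum matching has 5 edges (e.g. a1–q6, a2–q7, a3–q2, a4–q5, a5–q8).
By König's theorem the minimum vertex cover has the same size. One such cover is {a1, a4, q2, q7, q8}.

5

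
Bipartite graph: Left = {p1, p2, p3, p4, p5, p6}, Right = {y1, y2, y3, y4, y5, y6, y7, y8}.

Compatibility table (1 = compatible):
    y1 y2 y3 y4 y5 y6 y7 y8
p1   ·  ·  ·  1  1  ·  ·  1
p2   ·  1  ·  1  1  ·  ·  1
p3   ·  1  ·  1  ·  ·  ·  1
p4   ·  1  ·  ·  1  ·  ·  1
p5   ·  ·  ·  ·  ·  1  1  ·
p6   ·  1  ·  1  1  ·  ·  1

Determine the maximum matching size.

One maximum matching: p1-y4, p2-y5, p3-y2, p4-y8, p5-y7.
The set {p1, p2, p3, p4, p6} has only 4 neighbours ({y2, y4, y5, y8}), so by Hall's theorem at most 5 of the 6 left vertices can be matched.

5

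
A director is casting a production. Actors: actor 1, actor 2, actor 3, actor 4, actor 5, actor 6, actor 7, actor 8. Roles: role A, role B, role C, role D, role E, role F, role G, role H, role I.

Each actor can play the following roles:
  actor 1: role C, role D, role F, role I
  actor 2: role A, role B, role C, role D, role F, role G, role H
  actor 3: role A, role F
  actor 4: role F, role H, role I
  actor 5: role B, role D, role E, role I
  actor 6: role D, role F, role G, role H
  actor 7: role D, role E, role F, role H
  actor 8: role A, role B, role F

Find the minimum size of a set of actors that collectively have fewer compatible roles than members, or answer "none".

A matching saturating every actor exists, for instance actor 1→role I, actor 2→role C, actor 3→role A, actor 4→role H, actor 5→role D, actor 6→role G, actor 7→role F, actor 8→role B.
By Hall's marriage theorem, this means |N(S)| ≥ |S| for every subset S, so no violating subset exists.

none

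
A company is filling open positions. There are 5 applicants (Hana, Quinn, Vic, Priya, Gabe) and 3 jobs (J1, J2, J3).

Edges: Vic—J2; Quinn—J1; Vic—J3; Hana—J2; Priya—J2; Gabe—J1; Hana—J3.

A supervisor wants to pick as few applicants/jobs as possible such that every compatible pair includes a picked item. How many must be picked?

3

A maximum matching has 3 edges (e.g. Hana–J2, Quinn–J1, Vic–J3).
By König's theorem the minimum vertex cover has the same size. One such cover is {J1, J2, J3}.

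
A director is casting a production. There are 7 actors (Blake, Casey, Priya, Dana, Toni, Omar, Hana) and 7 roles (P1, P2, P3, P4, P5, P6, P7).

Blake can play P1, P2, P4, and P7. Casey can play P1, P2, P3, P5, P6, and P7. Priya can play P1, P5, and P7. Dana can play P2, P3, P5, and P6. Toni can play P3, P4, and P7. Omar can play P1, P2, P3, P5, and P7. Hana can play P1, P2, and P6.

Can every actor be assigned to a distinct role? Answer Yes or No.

A valid assignment of size 7: Blake–P7, Casey–P2, Priya–P5, Dana–P6, Toni–P4, Omar–P3, Hana–P1.
Every actor is matched, so this is a perfect matching.

Yes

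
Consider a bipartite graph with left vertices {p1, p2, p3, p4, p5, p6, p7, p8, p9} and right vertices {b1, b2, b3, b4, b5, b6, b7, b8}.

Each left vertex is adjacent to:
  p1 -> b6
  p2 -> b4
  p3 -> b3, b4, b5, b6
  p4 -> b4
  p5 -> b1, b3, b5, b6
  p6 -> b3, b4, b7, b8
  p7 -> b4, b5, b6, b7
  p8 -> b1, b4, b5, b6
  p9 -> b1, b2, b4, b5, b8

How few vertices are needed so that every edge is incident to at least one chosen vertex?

8

{p1, p3, p5, p6, p7, p8, p9, b4} is a vertex cover of size 8: every edge has an endpoint in this set.
No smaller cover exists because p1–b6, p2–b4, p3–b3, p5–b1, p6–b8, p7–b7, p8–b5, p9–b2 is a matching of size 8, and a cover must include an endpoint of each of these disjoint edges (König's theorem).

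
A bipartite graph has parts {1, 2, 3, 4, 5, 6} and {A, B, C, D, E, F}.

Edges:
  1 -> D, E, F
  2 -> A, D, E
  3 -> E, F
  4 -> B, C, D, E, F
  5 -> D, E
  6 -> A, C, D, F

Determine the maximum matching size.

For example, pair 1-D, 2-A, 3-F, 4-B, 5-E, 6-C.
All 6 left vertices are matched, so no larger matching exists.

6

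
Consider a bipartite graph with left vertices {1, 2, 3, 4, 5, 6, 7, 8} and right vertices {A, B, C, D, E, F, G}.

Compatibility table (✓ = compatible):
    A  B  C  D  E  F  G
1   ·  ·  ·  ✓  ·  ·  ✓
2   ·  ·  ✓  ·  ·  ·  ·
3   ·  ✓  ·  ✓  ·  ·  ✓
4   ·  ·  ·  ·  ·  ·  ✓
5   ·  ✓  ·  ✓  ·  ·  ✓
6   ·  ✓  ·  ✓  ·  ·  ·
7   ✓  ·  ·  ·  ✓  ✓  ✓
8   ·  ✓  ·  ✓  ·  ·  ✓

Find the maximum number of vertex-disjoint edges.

A valid assignment of size 5: 1–D, 2–C, 3–B, 4–G, 7–E.
The set {1, 3, 4, 5, 6, 8} has only 3 neighbours ({B, D, G}), so by Hall's theorem at most 5 of the 8 left vertices can be matched.

5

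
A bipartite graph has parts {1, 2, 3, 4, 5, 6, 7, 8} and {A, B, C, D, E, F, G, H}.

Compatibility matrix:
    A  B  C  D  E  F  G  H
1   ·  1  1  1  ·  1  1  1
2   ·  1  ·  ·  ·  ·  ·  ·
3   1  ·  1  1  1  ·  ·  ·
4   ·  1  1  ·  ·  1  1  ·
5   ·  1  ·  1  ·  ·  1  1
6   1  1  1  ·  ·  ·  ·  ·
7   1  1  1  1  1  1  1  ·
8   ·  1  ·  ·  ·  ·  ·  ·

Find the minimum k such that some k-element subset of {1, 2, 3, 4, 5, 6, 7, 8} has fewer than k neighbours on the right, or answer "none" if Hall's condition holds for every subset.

2

Take S = {2, 8}. Its neighbourhood is {B}, so |N(S)| = 1 < |S| = 2.
No single vertex violates Hall's condition since each has at least one neighbour, so 2 is the minimum.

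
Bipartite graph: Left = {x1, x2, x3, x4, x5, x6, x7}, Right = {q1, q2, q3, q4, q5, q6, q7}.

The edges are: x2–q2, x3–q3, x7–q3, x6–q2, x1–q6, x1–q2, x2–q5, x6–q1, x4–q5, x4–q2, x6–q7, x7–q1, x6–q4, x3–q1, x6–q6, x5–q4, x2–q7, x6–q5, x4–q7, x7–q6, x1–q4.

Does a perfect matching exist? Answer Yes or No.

Yes

For example, pair x1→q2, x2→q5, x3→q3, x4→q7, x5→q4, x6→q1, x7→q6.
Every left vertex is matched, so this is a perfect matching.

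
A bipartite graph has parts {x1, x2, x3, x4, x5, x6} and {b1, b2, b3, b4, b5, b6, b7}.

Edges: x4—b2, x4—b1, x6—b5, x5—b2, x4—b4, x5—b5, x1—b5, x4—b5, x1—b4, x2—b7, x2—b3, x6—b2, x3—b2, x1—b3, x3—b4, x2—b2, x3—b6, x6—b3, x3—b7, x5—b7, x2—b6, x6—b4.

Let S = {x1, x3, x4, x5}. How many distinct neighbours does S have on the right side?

7

The union of neighbours of {x1, x3, x4, x5} is {b1, b2, b3, b4, b5, b6, b7}, which has 7 elements.
Since |N(S)| = 7 ≥ |S| = 4, Hall's condition holds for this subset.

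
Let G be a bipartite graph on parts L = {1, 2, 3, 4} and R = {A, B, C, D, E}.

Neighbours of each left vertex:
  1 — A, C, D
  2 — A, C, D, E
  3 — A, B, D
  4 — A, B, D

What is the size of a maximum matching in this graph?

A valid assignment of size 4: 1–C, 2–E, 3–D, 4–B.
This saturates every left vertex, so 4 is the maximum.

4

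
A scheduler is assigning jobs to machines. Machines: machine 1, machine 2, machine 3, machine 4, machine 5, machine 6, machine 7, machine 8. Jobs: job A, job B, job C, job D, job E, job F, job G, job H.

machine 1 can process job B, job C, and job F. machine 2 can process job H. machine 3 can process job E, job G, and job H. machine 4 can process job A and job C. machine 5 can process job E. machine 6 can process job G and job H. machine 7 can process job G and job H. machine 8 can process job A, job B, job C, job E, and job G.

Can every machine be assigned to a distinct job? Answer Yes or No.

No

The set {machine 2, machine 3, machine 5, machine 6, machine 7} has only 3 neighbours ({job E, job G, job H}), so by Hall's theorem at most 6 of the 8 machines can be matched.
Hence no matching covers every machine.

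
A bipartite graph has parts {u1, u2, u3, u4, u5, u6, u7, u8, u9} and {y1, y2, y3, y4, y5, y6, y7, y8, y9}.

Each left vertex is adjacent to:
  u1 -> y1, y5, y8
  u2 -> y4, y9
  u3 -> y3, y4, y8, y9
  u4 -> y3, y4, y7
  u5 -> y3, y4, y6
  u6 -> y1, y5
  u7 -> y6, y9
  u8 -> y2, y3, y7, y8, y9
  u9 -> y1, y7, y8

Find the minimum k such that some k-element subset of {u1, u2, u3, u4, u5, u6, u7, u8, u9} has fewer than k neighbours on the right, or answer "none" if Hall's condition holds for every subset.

none

A matching saturating every left vertex exists, for instance u1→y8, u2→y9, u3→y3, u4→y7, u5→y4, u6→y5, u7→y6, u8→y2, u9→y1.
By Hall's marriage theorem, this means |N(S)| ≥ |S| for every subset S, so no violating subset exists.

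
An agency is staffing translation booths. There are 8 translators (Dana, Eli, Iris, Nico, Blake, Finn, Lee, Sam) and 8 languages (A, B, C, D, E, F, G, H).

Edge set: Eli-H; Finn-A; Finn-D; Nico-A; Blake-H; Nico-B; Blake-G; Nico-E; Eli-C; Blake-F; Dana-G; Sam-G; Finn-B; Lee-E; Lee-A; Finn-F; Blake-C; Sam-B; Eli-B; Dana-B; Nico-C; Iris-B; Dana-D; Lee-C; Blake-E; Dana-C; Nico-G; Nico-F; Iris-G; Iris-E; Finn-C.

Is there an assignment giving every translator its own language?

Yes

A valid assignment of size 8: Dana-G, Eli-H, Iris-E, Nico-A, Blake-F, Finn-D, Lee-C, Sam-B.
Every translator is matched, so this is a perfect matching.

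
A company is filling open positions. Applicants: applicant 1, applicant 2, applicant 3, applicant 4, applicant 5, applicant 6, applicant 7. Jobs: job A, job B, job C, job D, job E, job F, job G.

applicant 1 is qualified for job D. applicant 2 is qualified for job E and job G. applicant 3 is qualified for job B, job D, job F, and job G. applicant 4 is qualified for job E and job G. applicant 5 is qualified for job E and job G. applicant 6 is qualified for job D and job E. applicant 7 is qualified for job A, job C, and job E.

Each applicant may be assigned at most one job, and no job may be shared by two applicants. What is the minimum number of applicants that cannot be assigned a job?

2

A valid assignment of size 5: applicant 1–job D, applicant 2–job E, applicant 3–job F, applicant 4–job G, applicant 7–job A.
The set {applicant 1, applicant 2, applicant 4, applicant 5, applicant 6} has only 3 neighbours ({job D, job E, job G}), so by Hall's theorem at most 5 of the 7 applicants can be matched.
That matches 5 of the 7, leaving 2 unmatched; no matching can do better.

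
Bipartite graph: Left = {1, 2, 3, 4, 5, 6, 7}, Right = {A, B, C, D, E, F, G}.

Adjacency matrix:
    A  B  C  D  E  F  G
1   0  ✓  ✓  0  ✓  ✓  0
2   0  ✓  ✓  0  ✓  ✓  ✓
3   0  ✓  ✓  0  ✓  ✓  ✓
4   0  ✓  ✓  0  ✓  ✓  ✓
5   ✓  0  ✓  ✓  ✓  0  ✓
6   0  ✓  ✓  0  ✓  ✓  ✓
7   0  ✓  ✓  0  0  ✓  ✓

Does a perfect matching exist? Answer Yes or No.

No

The set {1, 2, 3, 4, 6, 7} has only 5 neighbours ({B, C, E, F, G}), so by Hall's theorem at most 6 of the 7 left vertices can be matched.
Hence no matching covers every left vertex.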